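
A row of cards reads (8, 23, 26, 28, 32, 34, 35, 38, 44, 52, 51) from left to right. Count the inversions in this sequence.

Count, for each position, how many later elements it exceeds:
8 → none → 0
23 → none → 0
26 → none → 0
28 → none → 0
32 → none → 0
34 → none → 0
35 → none → 0
38 → none → 0
44 → none → 0
52 → 51 → 1
51 → none → 0
Sum: 0 + 0 + 0 + 0 + 0 + 0 + 0 + 0 + 0 + 1 + 0 = 1

1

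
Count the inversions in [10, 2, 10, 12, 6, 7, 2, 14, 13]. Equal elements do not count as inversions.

Sweep left to right; for each value list the smaller values that follow it:
10 → 2, 6, 7, 2 → 4
2 → none → 0
10 → 6, 7, 2 → 3
12 → 6, 7, 2 → 3
6 → 2 → 1
7 → 2 → 1
2 → none → 0
14 → 13 → 1
13 → none → 0
Sum: 4 + 0 + 3 + 3 + 1 + 1 + 0 + 1 + 0 = 13

13 out-of-order pairs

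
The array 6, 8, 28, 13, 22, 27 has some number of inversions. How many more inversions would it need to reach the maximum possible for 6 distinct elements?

Maximum inversions for 6 distinct elements is C(6, 2) = 6·5/2 = 15.
Current inversions — for each element, count later smaller elements:
6: 0
8: 0
28: 3
13: 0
22: 0
27: 0
Current total: 0 + 0 + 3 + 0 + 0 + 0 = 3
Shortfall: 15 − 3 = 12

12 inversions short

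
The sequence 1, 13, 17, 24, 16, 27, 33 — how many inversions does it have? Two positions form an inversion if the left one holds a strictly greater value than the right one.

Element-by-element contributions:
1 → none → 0
13 → none → 0
17 → 16 → 1
24 → 16 → 1
16 → none → 0
27 → none → 0
33 → none → 0
Sum: 0 + 0 + 1 + 1 + 0 + 0 + 0 = 2

2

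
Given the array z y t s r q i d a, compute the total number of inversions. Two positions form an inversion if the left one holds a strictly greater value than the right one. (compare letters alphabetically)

Inversions: 36

Sweep left to right; for each value list the smaller values that follow it:
z → y, t, s, r, q, i, d, a → 8
y → t, s, r, q, i, d, a → 7
t → s, r, q, i, d, a → 6
s → r, q, i, d, a → 5
r → q, i, d, a → 4
q → i, d, a → 3
i → d, a → 2
d → a → 1
a → none → 0
Sum: 8 + 7 + 6 + 5 + 4 + 3 + 2 + 1 + 0 = 36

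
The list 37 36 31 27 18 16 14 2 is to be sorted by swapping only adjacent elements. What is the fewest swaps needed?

28 swaps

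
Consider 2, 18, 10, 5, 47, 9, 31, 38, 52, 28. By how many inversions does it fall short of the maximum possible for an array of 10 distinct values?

33 inversions short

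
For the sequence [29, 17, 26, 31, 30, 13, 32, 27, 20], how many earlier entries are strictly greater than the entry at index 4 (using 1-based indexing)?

The element at index 4 is 31.
Elements before it: 29, 17, 26
None of them are larger than 31.

0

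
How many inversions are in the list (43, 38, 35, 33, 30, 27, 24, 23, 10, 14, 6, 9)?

64

For each element, count later entries that are smaller:
43 → 38, 35, 33, 30, 27, 24, 23, 10, 14, 6, 9 → 11
38 → 35, 33, 30, 27, 24, 23, 10, 14, 6, 9 → 10
35 → 33, 30, 27, 24, 23, 10, 14, 6, 9 → 9
33 → 30, 27, 24, 23, 10, 14, 6, 9 → 8
30 → 27, 24, 23, 10, 14, 6, 9 → 7
27 → 24, 23, 10, 14, 6, 9 → 6
24 → 23, 10, 14, 6, 9 → 5
23 → 10, 14, 6, 9 → 4
10 → 6, 9 → 2
14 → 6, 9 → 2
6 → none → 0
9 → none → 0
Sum: 11 + 10 + 9 + 8 + 7 + 6 + 5 + 4 + 2 + 2 + 0 + 0 = 64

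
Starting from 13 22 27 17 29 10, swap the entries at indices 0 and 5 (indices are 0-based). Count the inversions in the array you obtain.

Positions 0 and 5 hold 13 and 10; after swapping, the array is [10, 22, 27, 17, 29, 13].
For each element, count later entries that are smaller:
10 → none → 0
22 → 17, 13 → 2
27 → 17, 13 → 2
17 → 13 → 1
29 → 13 → 1
13 → none → 0
Sum: 0 + 2 + 2 + 1 + 1 + 0 = 6

6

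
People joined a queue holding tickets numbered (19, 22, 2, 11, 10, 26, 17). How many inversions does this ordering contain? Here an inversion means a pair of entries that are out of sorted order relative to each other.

Out-of-order pairs: 10

Inversion pairs (indices are 0-based):
(0,2): 19 > 2
(0,3): 19 > 11
(0,4): 19 > 10
(0,6): 19 > 17
(1,2): 22 > 2
(1,3): 22 > 11
(1,4): 22 > 10
(1,6): 22 > 17
(3,4): 11 > 10
(5,6): 26 > 17
That's 10 pairs.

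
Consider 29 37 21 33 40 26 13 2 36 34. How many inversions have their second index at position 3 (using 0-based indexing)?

The element at index 3 is 33.
Elements before it: 29, 37, 21
Those larger than 33: 37

1 such element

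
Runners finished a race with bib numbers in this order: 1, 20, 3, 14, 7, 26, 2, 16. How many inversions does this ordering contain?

Element-by-element contributions:
1 → none → 0
20 → 3, 14, 7, 2, 16 → 5
3 → 2 → 1
14 → 7, 2 → 2
7 → 2 → 1
26 → 2, 16 → 2
2 → none → 0
16 → none → 0
Sum: 0 + 5 + 1 + 2 + 1 + 2 + 0 + 0 = 11

Inversions: 11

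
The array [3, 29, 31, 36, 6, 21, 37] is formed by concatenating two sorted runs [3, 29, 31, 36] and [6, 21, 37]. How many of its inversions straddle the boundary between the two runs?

There are 6 cross-inversions.

For each element r of the right run, count left-run elements greater than r:
r = 6: 29, 31, 36 → 3
r = 21: 29, 31, 36 → 3
r = 37: none → 0
Cross-inversions: 3 + 3 + 0 = 6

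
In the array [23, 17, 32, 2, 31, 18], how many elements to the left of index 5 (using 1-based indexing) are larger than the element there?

The element at index 5 is 31.
Elements before it: 23, 17, 32, 2
Those larger than 31: 32

1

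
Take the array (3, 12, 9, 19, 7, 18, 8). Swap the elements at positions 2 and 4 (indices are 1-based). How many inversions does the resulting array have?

Positions 2 and 4 hold 12 and 19; after swapping, the array is [3, 19, 9, 12, 7, 18, 8].
Sweep left to right; for each value list the smaller values that follow it:
3: 0
19: 5
9: 2
12: 2
7: 0
18: 1
8: 0
Sum: 0 + 5 + 2 + 2 + 0 + 1 + 0 = 10

10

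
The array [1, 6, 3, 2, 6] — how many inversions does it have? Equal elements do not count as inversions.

3

Inversion pairs (indices are 0-based):
(1,2): 6 > 3
(1,3): 6 > 2
(2,3): 3 > 2
That's 3 pairs.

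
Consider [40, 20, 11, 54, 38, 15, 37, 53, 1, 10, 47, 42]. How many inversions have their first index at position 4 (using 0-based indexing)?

4 such elements

The element at index 4 is 38.
Elements after it: 15, 37, 53, 1, 10, 47, 42
Those smaller than 38: 15, 37, 1, 10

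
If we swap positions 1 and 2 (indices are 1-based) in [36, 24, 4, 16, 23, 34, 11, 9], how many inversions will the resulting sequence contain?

Positions 1 and 2 hold 36 and 24; after swapping, the array is [24, 36, 4, 16, 23, 34, 11, 9].
Sweep left to right; for each value list the smaller values that follow it:
24: 5
36: 6
4: 0
16: 2
23: 2
34: 2
11: 1
9: 0
Sum: 5 + 6 + 0 + 2 + 2 + 2 + 1 + 0 = 18

Inversions: 18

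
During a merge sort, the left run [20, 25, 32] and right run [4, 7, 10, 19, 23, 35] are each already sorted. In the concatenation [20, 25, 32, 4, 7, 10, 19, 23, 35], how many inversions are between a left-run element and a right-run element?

For each element r of the right run, count left-run elements greater than r:
r = 4: 20, 25, 32 → 3
r = 7: 20, 25, 32 → 3
r = 10: 20, 25, 32 → 3
r = 19: 20, 25, 32 → 3
r = 23: 25, 32 → 2
r = 35: none → 0
Cross-inversions: 3 + 3 + 3 + 3 + 2 + 0 = 14

14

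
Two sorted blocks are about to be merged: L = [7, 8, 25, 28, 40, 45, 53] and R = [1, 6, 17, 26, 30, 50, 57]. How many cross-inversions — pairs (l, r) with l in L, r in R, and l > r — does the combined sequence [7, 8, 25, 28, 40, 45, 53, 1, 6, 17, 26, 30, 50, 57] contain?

Count, for every r in R, how many entries of L exceed r:
r = 1: 7, 8, 25, 28, 40, 45, 53 → 7
r = 6: 7, 8, 25, 28, 40, 45, 53 → 7
r = 17: 25, 28, 40, 45, 53 → 5
r = 26: 28, 40, 45, 53 → 4
r = 30: 40, 45, 53 → 3
r = 50: 53 → 1
r = 57: none → 0
Cross-inversions: 7 + 7 + 5 + 4 + 3 + 1 + 0 = 27

27 split inversions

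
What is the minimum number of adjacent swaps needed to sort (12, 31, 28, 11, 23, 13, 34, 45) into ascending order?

Minimum adjacent swaps = number of inversions (each swap of adjacent out-of-order elements removes one inversion and no swap can remove more).
Count inversions — for each element, later elements that are smaller:
12: 11 → 1
31: 28, 11, 23, 13 → 4
28: 11, 23, 13 → 3
11: none → 0
23: 13 → 1
13: none → 0
34: none → 0
45: none → 0
Total inversions: 1 + 4 + 3 + 0 + 1 + 0 + 0 + 0 = 9

9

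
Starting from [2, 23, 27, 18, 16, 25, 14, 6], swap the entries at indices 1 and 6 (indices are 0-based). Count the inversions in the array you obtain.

There are 12 inversions.

Positions 1 and 6 hold 23 and 14; after swapping, the array is [2, 14, 27, 18, 16, 25, 23, 6].
Element-by-element contributions:
2: 0
14: 1
27: 5
18: 2
16: 1
25: 2
23: 1
6: 0
Sum: 0 + 1 + 5 + 2 + 1 + 2 + 1 + 0 = 12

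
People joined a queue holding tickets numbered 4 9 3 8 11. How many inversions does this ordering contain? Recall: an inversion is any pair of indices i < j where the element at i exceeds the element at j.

There are 3 inversions.

Out-of-order index pairs (1-indexed):
(1,3): 4 > 3
(2,3): 9 > 3
(2,4): 9 > 8
That's 3 pairs.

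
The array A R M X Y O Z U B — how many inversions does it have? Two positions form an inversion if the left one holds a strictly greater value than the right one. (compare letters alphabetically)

14

Element-by-element contributions:
A: 0
R: 3
M: 1
X: 3
Y: 3
O: 1
Z: 2
U: 1
B: 0
Sum: 0 + 3 + 1 + 3 + 3 + 1 + 2 + 1 + 0 = 14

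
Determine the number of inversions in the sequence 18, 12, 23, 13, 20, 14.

There are 7 inversions.

Listing every pair i<j with a[i]>a[j] (using 1-based positions):
(1,2): 18 > 12
(1,4): 18 > 13
(1,6): 18 > 14
(3,4): 23 > 13
(3,5): 23 > 20
(3,6): 23 > 14
(5,6): 20 > 14
That's 7 pairs.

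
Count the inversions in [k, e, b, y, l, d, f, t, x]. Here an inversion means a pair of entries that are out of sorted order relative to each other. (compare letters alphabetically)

Sweep left to right; for each value list the smaller values that follow it:
k → e, b, d, f → 4
e → b, d → 2
b → none → 0
y → l, d, f, t, x → 5
l → d, f → 2
d → none → 0
f → none → 0
t → none → 0
x → none → 0
Sum: 4 + 2 + 0 + 5 + 2 + 0 + 0 + 0 + 0 = 13

13 inversions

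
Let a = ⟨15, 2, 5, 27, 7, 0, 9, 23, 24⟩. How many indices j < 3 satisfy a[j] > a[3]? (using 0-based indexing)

0 such elements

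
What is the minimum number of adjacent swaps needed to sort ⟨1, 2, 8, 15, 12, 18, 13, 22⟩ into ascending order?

3 adjacent swaps

The minimum number of adjacent swaps to sort an array equals its inversion count, since every such swap removes exactly one inversion.
Count inversions — for each element, later elements that are smaller:
1: none → 0
2: none → 0
8: none → 0
15: 12, 13 → 2
12: none → 0
18: 13 → 1
13: none → 0
22: none → 0
Total inversions: 0 + 0 + 0 + 2 + 0 + 1 + 0 + 0 = 3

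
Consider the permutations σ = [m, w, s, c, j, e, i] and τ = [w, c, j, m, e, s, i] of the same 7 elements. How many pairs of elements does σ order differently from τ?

Assign each item its position (1..7) in the first ordering, then rewrite the second ordering as that position sequence:
positions: m→1, w→2, s→3, c→4, j→5, e→6, i→7
second ordering as positions: [2, 4, 5, 1, 6, 3, 7]
Discordant pairs = inversions in this position sequence.
2: 1 → 1
4: 1, 3 → 2
5: 1, 3 → 2
1: 0
6: 3 → 1
3: 0
7: 0
Total: 1 + 2 + 2 + 0 + 1 + 0 + 0 = 6

6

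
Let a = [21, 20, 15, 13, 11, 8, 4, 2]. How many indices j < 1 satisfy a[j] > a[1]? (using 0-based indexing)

The element at index 1 is 20.
Elements before it: 21
Those larger than 20: 21

1 such element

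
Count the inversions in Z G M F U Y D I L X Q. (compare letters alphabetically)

27 inversions

Sweep left to right; for each value list the smaller values that follow it:
Z: 10
G: 2
M: 4
F: 1
U: 4
Y: 5
D: 0
I: 0
L: 0
X: 1
Q: 0
Sum: 10 + 2 + 4 + 1 + 4 + 5 + 0 + 0 + 0 + 1 + 0 = 27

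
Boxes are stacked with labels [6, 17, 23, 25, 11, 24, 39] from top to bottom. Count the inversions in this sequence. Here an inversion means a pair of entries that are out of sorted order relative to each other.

4

Out-of-order index pairs (1-indexed):
(2,5): 17 > 11
(3,5): 23 > 11
(4,5): 25 > 11
(4,6): 25 > 24
That's 4 pairs.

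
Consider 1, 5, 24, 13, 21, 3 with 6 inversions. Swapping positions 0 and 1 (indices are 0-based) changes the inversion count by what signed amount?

+1

Positions 0 and 1 hold 1 and 5; after swapping, the array is [5, 1, 24, 13, 21, 3].
For each element, count later entries that are smaller:
5 → 1, 3 → 2
1 → none → 0
24 → 13, 21, 3 → 3
13 → 3 → 1
21 → 3 → 1
3 → none → 0
Sum: 2 + 0 + 3 + 1 + 1 + 0 = 7
Change: 7 − 6 = +1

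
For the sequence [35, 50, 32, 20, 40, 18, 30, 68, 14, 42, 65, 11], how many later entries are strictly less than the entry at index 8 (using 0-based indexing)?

1

The element at index 8 is 14.
Elements after it: 42, 65, 11
Those smaller than 14: 11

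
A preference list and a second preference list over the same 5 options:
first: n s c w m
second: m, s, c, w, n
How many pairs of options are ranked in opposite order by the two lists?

Pairs: 7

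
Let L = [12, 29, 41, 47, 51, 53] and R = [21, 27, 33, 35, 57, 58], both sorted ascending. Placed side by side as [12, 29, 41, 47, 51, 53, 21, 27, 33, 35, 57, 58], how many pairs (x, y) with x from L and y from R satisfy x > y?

18

Count, for every r in R, how many entries of L exceed r:
r = 21: 29, 41, 47, 51, 53 → 5
r = 27: 29, 41, 47, 51, 53 → 5
r = 33: 41, 47, 51, 53 → 4
r = 35: 41, 47, 51, 53 → 4
r = 57: none → 0
r = 58: none → 0
Cross-inversions: 5 + 5 + 4 + 4 + 0 + 0 = 18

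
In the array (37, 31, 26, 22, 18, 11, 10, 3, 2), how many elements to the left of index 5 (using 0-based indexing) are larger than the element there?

5

The element at index 5 is 11.
Elements before it: 37, 31, 26, 22, 18
Those larger than 11: 37, 31, 26, 22, 18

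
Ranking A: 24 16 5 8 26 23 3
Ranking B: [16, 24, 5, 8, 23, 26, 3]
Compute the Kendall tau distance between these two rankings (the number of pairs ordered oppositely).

Discordant pairs: 2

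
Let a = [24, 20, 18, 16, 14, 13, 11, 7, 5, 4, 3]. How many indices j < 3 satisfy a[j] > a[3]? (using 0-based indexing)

The element at index 3 is 16.
Elements before it: 24, 20, 18
Those larger than 16: 24, 20, 18

3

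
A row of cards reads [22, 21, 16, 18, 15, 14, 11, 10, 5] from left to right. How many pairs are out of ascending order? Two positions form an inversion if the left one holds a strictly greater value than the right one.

Element-by-element contributions:
22: 8
21: 7
16: 5
18: 5
15: 4
14: 3
11: 2
10: 1
5: 0
Sum: 8 + 7 + 5 + 5 + 4 + 3 + 2 + 1 + 0 = 35

Inversions: 35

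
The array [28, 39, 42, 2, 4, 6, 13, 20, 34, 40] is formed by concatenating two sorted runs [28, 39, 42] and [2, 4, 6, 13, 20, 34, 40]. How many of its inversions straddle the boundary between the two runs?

There are 18 cross-inversions.

Count, for every r in R, how many entries of L exceed r:
r = 2: 28, 39, 42 → 3
r = 4: 28, 39, 42 → 3
r = 6: 28, 39, 42 → 3
r = 13: 28, 39, 42 → 3
r = 20: 28, 39, 42 → 3
r = 34: 39, 42 → 2
r = 40: 42 → 1
Cross-inversions: 3 + 3 + 3 + 3 + 3 + 2 + 1 = 18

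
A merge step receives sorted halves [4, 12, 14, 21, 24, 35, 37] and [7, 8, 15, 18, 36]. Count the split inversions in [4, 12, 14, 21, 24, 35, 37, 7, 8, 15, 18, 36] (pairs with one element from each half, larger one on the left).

21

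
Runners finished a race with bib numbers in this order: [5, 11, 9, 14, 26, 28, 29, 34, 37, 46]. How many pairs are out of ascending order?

Element-by-element contributions:
5: 0
11: 1
9: 0
14: 0
26: 0
28: 0
29: 0
34: 0
37: 0
46: 0
Sum: 0 + 1 + 0 + 0 + 0 + 0 + 0 + 0 + 0 + 0 = 1

Out-of-order pairs: 1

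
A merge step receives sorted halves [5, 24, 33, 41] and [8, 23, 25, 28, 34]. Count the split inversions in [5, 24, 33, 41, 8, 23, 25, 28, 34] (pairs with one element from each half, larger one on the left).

For each element r of the right run, count left-run elements greater than r:
r = 8: 24, 33, 41 → 3
r = 23: 24, 33, 41 → 3
r = 25: 33, 41 → 2
r = 28: 33, 41 → 2
r = 34: 41 → 1
Cross-inversions: 3 + 3 + 2 + 2 + 1 = 11

There are 11 split inversions.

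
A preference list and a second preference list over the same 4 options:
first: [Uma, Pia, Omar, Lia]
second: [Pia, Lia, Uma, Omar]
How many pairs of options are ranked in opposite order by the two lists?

3

Assign each item its position (1..4) in the first ordering, then rewrite the second ordering as that position sequence:
positions: Uma→1, Pia→2, Omar→3, Lia→4
second ordering as positions: [2, 4, 1, 3]
Discordant pairs = inversions in this position sequence.
2: 1 → 1
4: 1, 3 → 2
1: 0
3: 0
Total: 1 + 2 + 0 + 0 = 3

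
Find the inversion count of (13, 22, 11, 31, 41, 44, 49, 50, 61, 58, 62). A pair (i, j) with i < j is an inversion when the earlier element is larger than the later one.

3

For each element, count later entries that are smaller:
13 → 11 → 1
22 → 11 → 1
11 → none → 0
31 → none → 0
41 → none → 0
44 → none → 0
49 → none → 0
50 → none → 0
61 → 58 → 1
58 → none → 0
62 → none → 0
Sum: 1 + 1 + 0 + 0 + 0 + 0 + 0 + 0 + 1 + 0 + 0 = 3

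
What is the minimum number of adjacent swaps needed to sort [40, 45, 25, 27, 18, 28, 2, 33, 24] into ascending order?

The minimum number of adjacent swaps to sort an array equals its inversion count, since every such swap removes exactly one inversion.
Count inversions — for each element, later elements that are smaller:
40: 25, 27, 18, 28, 2, 33, 24 → 7
45: 25, 27, 18, 28, 2, 33, 24 → 7
25: 18, 2, 24 → 3
27: 18, 2, 24 → 3
18: 2 → 1
28: 2, 24 → 2
2: none → 0
33: 24 → 1
24: none → 0
Total inversions: 7 + 7 + 3 + 3 + 1 + 2 + 0 + 1 + 0 = 24

24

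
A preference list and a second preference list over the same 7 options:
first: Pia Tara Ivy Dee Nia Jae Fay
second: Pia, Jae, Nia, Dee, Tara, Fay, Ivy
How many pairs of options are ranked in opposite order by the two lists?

Assign each item its position (1..7) in the first ordering, then rewrite the second ordering as that position sequence:
positions: Pia→1, Tara→2, Ivy→3, Dee→4, Nia→5, Jae→6, Fay→7
second ordering as positions: [1, 6, 5, 4, 2, 7, 3]
Discordant pairs = inversions in this position sequence.
1: 0
6: 5, 4, 2, 3 → 4
5: 4, 2, 3 → 3
4: 2, 3 → 2
2: 0
7: 3 → 1
3: 0
Total: 0 + 4 + 3 + 2 + 0 + 1 + 0 = 10

10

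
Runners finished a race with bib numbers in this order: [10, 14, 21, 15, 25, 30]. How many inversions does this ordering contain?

1

Listing every pair i<j with a[i]>a[j] (using 1-based positions):
(3,4): 21 > 15
That's 1 pair.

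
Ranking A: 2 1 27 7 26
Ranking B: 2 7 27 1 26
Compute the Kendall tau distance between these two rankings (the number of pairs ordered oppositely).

3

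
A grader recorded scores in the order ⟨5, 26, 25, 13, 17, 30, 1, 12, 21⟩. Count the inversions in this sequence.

Sweep left to right; for each value list the smaller values that follow it:
5 → 1 → 1
26 → 25, 13, 17, 1, 12, 21 → 6
25 → 13, 17, 1, 12, 21 → 5
13 → 1, 12 → 2
17 → 1, 12 → 2
30 → 1, 12, 21 → 3
1 → none → 0
12 → none → 0
21 → none → 0
Sum: 1 + 6 + 5 + 2 + 2 + 3 + 0 + 0 + 0 = 19

19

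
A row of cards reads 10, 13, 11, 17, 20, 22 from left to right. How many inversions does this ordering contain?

Out-of-order index pairs (0-indexed):
(1,2): 13 > 11
That's 1 pair.

1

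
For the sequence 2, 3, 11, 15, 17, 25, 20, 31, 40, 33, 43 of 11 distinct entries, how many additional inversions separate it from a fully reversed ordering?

Maximum inversions for 11 distinct elements is C(11, 2) = 11·10/2 = 55.
Current inversions — for each element, count later smaller elements:
2: 0
3: 0
11: 0
15: 0
17: 0
25: 1
20: 0
31: 0
40: 1
33: 0
43: 0
Current total: 0 + 0 + 0 + 0 + 0 + 1 + 0 + 0 + 1 + 0 + 0 = 2
Shortfall: 55 − 2 = 53

53 inversions short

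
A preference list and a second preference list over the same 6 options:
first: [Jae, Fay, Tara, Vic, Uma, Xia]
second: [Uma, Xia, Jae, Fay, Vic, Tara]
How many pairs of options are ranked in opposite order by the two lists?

Assign each item its position (1..6) in the first ordering, then rewrite the second ordering as that position sequence:
positions: Jae→1, Fay→2, Tara→3, Vic→4, Uma→5, Xia→6
second ordering as positions: [5, 6, 1, 2, 4, 3]
Discordant pairs = inversions in this position sequence.
5: 1, 2, 4, 3 → 4
6: 1, 2, 4, 3 → 4
1: 0
2: 0
4: 3 → 1
3: 0
Total: 4 + 4 + 0 + 0 + 1 + 0 = 9

9 pairs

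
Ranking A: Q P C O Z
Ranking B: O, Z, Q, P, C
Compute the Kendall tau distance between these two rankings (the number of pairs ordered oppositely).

There are 6 discordant pairs.

Assign each item its position (1..5) in the first ordering, then rewrite the second ordering as that position sequence:
positions: Q→1, P→2, C→3, O→4, Z→5
second ordering as positions: [4, 5, 1, 2, 3]
Discordant pairs = inversions in this position sequence.
4: 1, 2, 3 → 3
5: 1, 2, 3 → 3
1: 0
2: 0
3: 0
Total: 3 + 3 + 0 + 0 + 0 = 6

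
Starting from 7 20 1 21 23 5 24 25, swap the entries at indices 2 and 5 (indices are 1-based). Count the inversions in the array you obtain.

9 inversions

Positions 2 and 5 hold 20 and 23; after swapping, the array is [7, 23, 1, 21, 20, 5, 24, 25].
Element-by-element contributions:
7 → 1, 5 → 2
23 → 1, 21, 20, 5 → 4
1 → none → 0
21 → 20, 5 → 2
20 → 5 → 1
5 → none → 0
24 → none → 0
25 → none → 0
Sum: 2 + 4 + 0 + 2 + 1 + 0 + 0 + 0 = 9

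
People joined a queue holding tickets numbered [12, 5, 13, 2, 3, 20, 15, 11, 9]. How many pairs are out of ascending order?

For each element, count later entries that are smaller:
12 → 5, 2, 3, 11, 9 → 5
5 → 2, 3 → 2
13 → 2, 3, 11, 9 → 4
2 → none → 0
3 → none → 0
20 → 15, 11, 9 → 3
15 → 11, 9 → 2
11 → 9 → 1
9 → none → 0
Sum: 5 + 2 + 4 + 0 + 0 + 3 + 2 + 1 + 0 = 17

17 inversions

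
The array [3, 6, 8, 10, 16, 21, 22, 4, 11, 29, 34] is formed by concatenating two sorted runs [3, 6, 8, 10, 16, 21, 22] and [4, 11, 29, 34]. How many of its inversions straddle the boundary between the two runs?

Take each right-half value and tally the left-half values above it:
r = 4: 6, 8, 10, 16, 21, 22 → 6
r = 11: 16, 21, 22 → 3
r = 29: none → 0
r = 34: none → 0
Cross-inversions: 6 + 3 + 0 + 0 = 9

9 cross-inversions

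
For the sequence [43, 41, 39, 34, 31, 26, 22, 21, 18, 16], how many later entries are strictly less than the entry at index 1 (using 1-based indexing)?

The element at index 1 is 43.
Elements after it: 41, 39, 34, 31, 26, 22, 21, 18, 16
Those smaller than 43: 41, 39, 34, 31, 26, 22, 21, 18, 16

9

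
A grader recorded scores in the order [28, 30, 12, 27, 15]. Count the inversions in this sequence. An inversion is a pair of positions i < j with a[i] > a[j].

Out-of-order index pairs (1-indexed):
(1,3): 28 > 12
(1,4): 28 > 27
(1,5): 28 > 15
(2,3): 30 > 12
(2,4): 30 > 27
(2,5): 30 > 15
(4,5): 27 > 15
That's 7 pairs.

7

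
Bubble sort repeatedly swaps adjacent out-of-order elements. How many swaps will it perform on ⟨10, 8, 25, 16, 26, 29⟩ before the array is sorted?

The minimum number of adjacent swaps to sort an array equals its inversion count, since every such swap removes exactly one inversion.
Count inversions — for each element, later elements that are smaller:
10: 8 → 1
8: none → 0
25: 16 → 1
16: none → 0
26: none → 0
29: none → 0
Total inversions: 1 + 0 + 1 + 0 + 0 + 0 = 2

2 adjacent swaps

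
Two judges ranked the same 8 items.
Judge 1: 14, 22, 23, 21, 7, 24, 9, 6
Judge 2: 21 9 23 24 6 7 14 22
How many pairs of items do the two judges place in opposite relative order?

Assign each item its position (1..8) in the first ordering, then rewrite the second ordering as that position sequence:
positions: 14→1, 22→2, 23→3, 21→4, 7→5, 24→6, 9→7, 6→8
second ordering as positions: [4, 7, 3, 6, 8, 5, 1, 2]
Discordant pairs = inversions in this position sequence.
4: 3, 1, 2 → 3
7: 3, 6, 5, 1, 2 → 5
3: 1, 2 → 2
6: 5, 1, 2 → 3
8: 5, 1, 2 → 3
5: 1, 2 → 2
1: 0
2: 0
Total: 3 + 5 + 2 + 3 + 3 + 2 + 0 + 0 = 18

18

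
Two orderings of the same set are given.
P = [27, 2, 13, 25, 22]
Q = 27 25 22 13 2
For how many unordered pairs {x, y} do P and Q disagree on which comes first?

5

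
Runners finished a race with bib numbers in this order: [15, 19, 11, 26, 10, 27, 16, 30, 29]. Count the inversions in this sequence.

10

Sweep left to right; for each value list the smaller values that follow it:
15 → 11, 10 → 2
19 → 11, 10, 16 → 3
11 → 10 → 1
26 → 10, 16 → 2
10 → none → 0
27 → 16 → 1
16 → none → 0
30 → 29 → 1
29 → none → 0
Sum: 2 + 3 + 1 + 2 + 0 + 1 + 0 + 1 + 0 = 10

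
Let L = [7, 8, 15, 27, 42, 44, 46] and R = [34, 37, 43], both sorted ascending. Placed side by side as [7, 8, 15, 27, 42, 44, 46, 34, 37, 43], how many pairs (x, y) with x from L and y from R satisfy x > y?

There are 8 split inversions.

Count, for every r in R, how many entries of L exceed r:
r = 34: 42, 44, 46 → 3
r = 37: 42, 44, 46 → 3
r = 43: 44, 46 → 2
Cross-inversions: 3 + 3 + 2 = 8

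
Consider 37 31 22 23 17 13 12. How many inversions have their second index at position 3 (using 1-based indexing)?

The element at index 3 is 22.
Elements before it: 37, 31
Those larger than 22: 37, 31

2 such elements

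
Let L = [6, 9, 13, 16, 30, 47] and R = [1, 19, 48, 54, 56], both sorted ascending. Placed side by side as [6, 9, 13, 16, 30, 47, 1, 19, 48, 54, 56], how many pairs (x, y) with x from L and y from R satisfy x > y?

Count, for every r in R, how many entries of L exceed r:
r = 1: 6, 9, 13, 16, 30, 47 → 6
r = 19: 30, 47 → 2
r = 48: none → 0
r = 54: none → 0
r = 56: none → 0
Cross-inversions: 6 + 2 + 0 + 0 + 0 = 8

8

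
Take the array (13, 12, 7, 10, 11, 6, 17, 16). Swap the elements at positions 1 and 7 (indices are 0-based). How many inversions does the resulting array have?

Inversions: 14

Positions 1 and 7 hold 12 and 16; after swapping, the array is [13, 16, 7, 10, 11, 6, 17, 12].
Sweep left to right; for each value list the smaller values that follow it:
13 → 7, 10, 11, 6, 12 → 5
16 → 7, 10, 11, 6, 12 → 5
7 → 6 → 1
10 → 6 → 1
11 → 6 → 1
6 → none → 0
17 → 12 → 1
12 → none → 0
Sum: 5 + 5 + 1 + 1 + 1 + 0 + 1 + 0 = 14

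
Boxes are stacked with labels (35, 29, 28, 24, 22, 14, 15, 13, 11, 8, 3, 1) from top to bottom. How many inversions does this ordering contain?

For each element, count later entries that are smaller:
35 → 29, 28, 24, 22, 14, 15, 13, 11, 8, 3, 1 → 11
29 → 28, 24, 22, 14, 15, 13, 11, 8, 3, 1 → 10
28 → 24, 22, 14, 15, 13, 11, 8, 3, 1 → 9
24 → 22, 14, 15, 13, 11, 8, 3, 1 → 8
22 → 14, 15, 13, 11, 8, 3, 1 → 7
14 → 13, 11, 8, 3, 1 → 5
15 → 13, 11, 8, 3, 1 → 5
13 → 11, 8, 3, 1 → 4
11 → 8, 3, 1 → 3
8 → 3, 1 → 2
3 → 1 → 1
1 → none → 0
Sum: 11 + 10 + 9 + 8 + 7 + 5 + 5 + 4 + 3 + 2 + 1 + 0 = 65

65 out-of-order pairs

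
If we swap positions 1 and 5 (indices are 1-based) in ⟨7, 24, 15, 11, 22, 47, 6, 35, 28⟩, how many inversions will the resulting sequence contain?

Positions 1 and 5 hold 7 and 22; after swapping, the array is [22, 24, 15, 11, 7, 47, 6, 35, 28].
Sweep left to right; for each value list the smaller values that follow it:
22 → 15, 11, 7, 6 → 4
24 → 15, 11, 7, 6 → 4
15 → 11, 7, 6 → 3
11 → 7, 6 → 2
7 → 6 → 1
47 → 6, 35, 28 → 3
6 → none → 0
35 → 28 → 1
28 → none → 0
Sum: 4 + 4 + 3 + 2 + 1 + 3 + 0 + 1 + 0 = 18

18 inversions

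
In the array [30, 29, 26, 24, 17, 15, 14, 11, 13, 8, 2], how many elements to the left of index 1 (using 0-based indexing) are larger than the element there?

The element at index 1 is 29.
Elements before it: 30
Those larger than 29: 30

1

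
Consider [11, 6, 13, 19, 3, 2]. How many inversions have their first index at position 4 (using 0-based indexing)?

1

The element at index 4 is 3.
Elements after it: 2
Those smaller than 3: 2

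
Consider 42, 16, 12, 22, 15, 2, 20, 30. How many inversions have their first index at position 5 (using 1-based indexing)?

1 such element

The element at index 5 is 15.
Elements after it: 2, 20, 30
Those smaller than 15: 2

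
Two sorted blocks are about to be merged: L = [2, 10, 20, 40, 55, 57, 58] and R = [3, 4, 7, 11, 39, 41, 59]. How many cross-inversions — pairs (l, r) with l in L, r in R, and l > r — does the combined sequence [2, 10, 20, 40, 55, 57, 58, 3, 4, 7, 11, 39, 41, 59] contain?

Count, for every r in R, how many entries of L exceed r:
r = 3: 10, 20, 40, 55, 57, 58 → 6
r = 4: 10, 20, 40, 55, 57, 58 → 6
r = 7: 10, 20, 40, 55, 57, 58 → 6
r = 11: 20, 40, 55, 57, 58 → 5
r = 39: 40, 55, 57, 58 → 4
r = 41: 55, 57, 58 → 3
r = 59: none → 0
Cross-inversions: 6 + 6 + 6 + 5 + 4 + 3 + 0 = 30

Split inversions: 30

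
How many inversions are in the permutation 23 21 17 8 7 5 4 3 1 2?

Count, for each position, how many later elements it exceeds:
23: 9
21: 8
17: 7
8: 6
7: 5
5: 4
4: 3
3: 2
1: 0
2: 0
Sum: 9 + 8 + 7 + 6 + 5 + 4 + 3 + 2 + 0 + 0 = 44

44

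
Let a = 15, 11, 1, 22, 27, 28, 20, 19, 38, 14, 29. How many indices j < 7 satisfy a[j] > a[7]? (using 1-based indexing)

3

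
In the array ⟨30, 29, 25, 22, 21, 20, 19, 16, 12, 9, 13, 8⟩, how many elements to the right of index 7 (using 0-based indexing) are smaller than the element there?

4

The element at index 7 is 16.
Elements after it: 12, 9, 13, 8
Those smaller than 16: 12, 9, 13, 8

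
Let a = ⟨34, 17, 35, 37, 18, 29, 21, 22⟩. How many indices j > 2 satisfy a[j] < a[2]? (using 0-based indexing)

4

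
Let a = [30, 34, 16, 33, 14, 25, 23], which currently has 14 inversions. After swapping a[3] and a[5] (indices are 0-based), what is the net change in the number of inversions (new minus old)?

Positions 3 and 5 hold 33 and 25; after swapping, the array is [30, 34, 16, 25, 14, 33, 23].
Count, for each position, how many later elements it exceeds:
30: 4
34: 5
16: 1
25: 2
14: 0
33: 1
23: 0
Sum: 4 + 5 + 1 + 2 + 0 + 1 + 0 = 13
Change: 13 − 14 = -1

-1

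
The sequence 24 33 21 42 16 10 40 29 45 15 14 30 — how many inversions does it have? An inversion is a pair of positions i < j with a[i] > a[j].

Sweep left to right; for each value list the smaller values that follow it:
24: 5
33: 7
21: 4
42: 7
16: 3
10: 0
40: 4
29: 2
45: 3
15: 1
14: 0
30: 0
Sum: 5 + 7 + 4 + 7 + 3 + 0 + 4 + 2 + 3 + 1 + 0 + 0 = 36

There are 36 out-of-order pairs.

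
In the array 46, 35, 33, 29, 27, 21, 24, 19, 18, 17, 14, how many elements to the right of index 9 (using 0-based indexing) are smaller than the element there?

The element at index 9 is 17.
Elements after it: 14
Those smaller than 17: 14

1 such element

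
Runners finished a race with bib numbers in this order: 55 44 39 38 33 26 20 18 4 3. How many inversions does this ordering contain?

For each element, count later entries that are smaller:
55 → 44, 39, 38, 33, 26, 20, 18, 4, 3 → 9
44 → 39, 38, 33, 26, 20, 18, 4, 3 → 8
39 → 38, 33, 26, 20, 18, 4, 3 → 7
38 → 33, 26, 20, 18, 4, 3 → 6
33 → 26, 20, 18, 4, 3 → 5
26 → 20, 18, 4, 3 → 4
20 → 18, 4, 3 → 3
18 → 4, 3 → 2
4 → 3 → 1
3 → none → 0
Sum: 9 + 8 + 7 + 6 + 5 + 4 + 3 + 2 + 1 + 0 = 45

45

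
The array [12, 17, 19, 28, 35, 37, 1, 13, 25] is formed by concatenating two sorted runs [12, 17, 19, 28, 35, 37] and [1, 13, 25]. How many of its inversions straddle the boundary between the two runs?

14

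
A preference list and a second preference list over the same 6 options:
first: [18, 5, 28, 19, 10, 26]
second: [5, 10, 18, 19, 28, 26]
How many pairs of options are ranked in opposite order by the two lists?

Assign each item its position (1..6) in the first ordering, then rewrite the second ordering as that position sequence:
positions: 18→1, 5→2, 28→3, 19→4, 10→5, 26→6
second ordering as positions: [2, 5, 1, 4, 3, 6]
Discordant pairs = inversions in this position sequence.
2: 1 → 1
5: 1, 4, 3 → 3
1: 0
4: 3 → 1
3: 0
6: 0
Total: 1 + 3 + 0 + 1 + 0 + 0 = 5

5 pairs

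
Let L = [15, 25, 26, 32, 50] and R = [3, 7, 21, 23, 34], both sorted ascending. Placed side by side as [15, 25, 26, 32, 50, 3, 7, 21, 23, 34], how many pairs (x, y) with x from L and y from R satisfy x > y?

19 split inversions

Take each right-half value and tally the left-half values above it:
r = 3: 15, 25, 26, 32, 50 → 5
r = 7: 15, 25, 26, 32, 50 → 5
r = 21: 25, 26, 32, 50 → 4
r = 23: 25, 26, 32, 50 → 4
r = 34: 50 → 1
Cross-inversions: 5 + 5 + 4 + 4 + 1 = 19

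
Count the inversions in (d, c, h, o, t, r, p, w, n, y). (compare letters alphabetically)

For each element, count later entries that are smaller:
d → c → 1
c → none → 0
h → none → 0
o → n → 1
t → r, p, n → 3
r → p, n → 2
p → n → 1
w → n → 1
n → none → 0
y → none → 0
Sum: 1 + 0 + 0 + 1 + 3 + 2 + 1 + 1 + 0 + 0 = 9

There are 9 out-of-order pairs.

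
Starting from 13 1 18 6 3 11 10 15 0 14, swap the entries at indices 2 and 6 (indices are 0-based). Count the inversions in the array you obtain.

Positions 2 and 6 hold 18 and 10; after swapping, the array is [13, 1, 10, 6, 3, 11, 18, 15, 0, 14].
Count, for each position, how many later elements it exceeds:
13 → 1, 10, 6, 3, 11, 0 → 6
1 → 0 → 1
10 → 6, 3, 0 → 3
6 → 3, 0 → 2
3 → 0 → 1
11 → 0 → 1
18 → 15, 0, 14 → 3
15 → 0, 14 → 2
0 → none → 0
14 → none → 0
Sum: 6 + 1 + 3 + 2 + 1 + 1 + 3 + 2 + 0 + 0 = 19

19 inversions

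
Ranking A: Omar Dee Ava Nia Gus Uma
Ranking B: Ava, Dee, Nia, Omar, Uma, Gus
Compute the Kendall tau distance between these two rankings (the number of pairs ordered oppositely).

Assign each item its position (1..6) in the first ordering, then rewrite the second ordering as that position sequence:
positions: Omar→1, Dee→2, Ava→3, Nia→4, Gus→5, Uma→6
second ordering as positions: [3, 2, 4, 1, 6, 5]
Discordant pairs = inversions in this position sequence.
3: 2, 1 → 2
2: 1 → 1
4: 1 → 1
1: 0
6: 5 → 1
5: 0
Total: 2 + 1 + 1 + 0 + 1 + 0 = 5

5 discordant pairs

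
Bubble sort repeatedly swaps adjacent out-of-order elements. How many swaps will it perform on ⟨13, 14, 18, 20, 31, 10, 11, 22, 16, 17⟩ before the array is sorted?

Each adjacent swap fixes exactly one inversion, so the minimum swap count equals the number of inversions.
Count inversions — for each element, later elements that are smaller:
13: 10, 11 → 2
14: 10, 11 → 2
18: 10, 11, 16, 17 → 4
20: 10, 11, 16, 17 → 4
31: 10, 11, 22, 16, 17 → 5
10: none → 0
11: none → 0
22: 16, 17 → 2
16: none → 0
17: none → 0
Total inversions: 2 + 2 + 4 + 4 + 5 + 0 + 0 + 2 + 0 + 0 = 19

19 swaps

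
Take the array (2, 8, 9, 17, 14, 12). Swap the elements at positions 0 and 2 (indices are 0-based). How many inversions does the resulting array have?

Positions 0 and 2 hold 2 and 9; after swapping, the array is [9, 8, 2, 17, 14, 12].
Sweep left to right; for each value list the smaller values that follow it:
9 → 8, 2 → 2
8 → 2 → 1
2 → none → 0
17 → 14, 12 → 2
14 → 12 → 1
12 → none → 0
Sum: 2 + 1 + 0 + 2 + 1 + 0 = 6

6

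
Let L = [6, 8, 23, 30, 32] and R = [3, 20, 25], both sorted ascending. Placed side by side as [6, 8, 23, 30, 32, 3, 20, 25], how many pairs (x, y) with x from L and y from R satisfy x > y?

For each element r of the right run, count left-run elements greater than r:
r = 3: 6, 8, 23, 30, 32 → 5
r = 20: 23, 30, 32 → 3
r = 25: 30, 32 → 2
Cross-inversions: 5 + 3 + 2 = 10

Split inversions: 10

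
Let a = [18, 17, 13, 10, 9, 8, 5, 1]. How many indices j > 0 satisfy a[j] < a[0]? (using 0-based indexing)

7

The element at index 0 is 18.
Elements after it: 17, 13, 10, 9, 8, 5, 1
Those smaller than 18: 17, 13, 10, 9, 8, 5, 1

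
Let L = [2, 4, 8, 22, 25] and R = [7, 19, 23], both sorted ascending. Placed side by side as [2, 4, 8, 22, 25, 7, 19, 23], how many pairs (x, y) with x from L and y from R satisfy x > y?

6

Count, for every r in R, how many entries of L exceed r:
r = 7: 8, 22, 25 → 3
r = 19: 22, 25 → 2
r = 23: 25 → 1
Cross-inversions: 3 + 2 + 1 = 6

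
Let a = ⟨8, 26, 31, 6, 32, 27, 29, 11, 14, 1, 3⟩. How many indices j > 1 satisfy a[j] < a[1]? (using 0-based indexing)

5

The element at index 1 is 26.
Elements after it: 31, 6, 32, 27, 29, 11, 14, 1, 3
Those smaller than 26: 6, 11, 14, 1, 3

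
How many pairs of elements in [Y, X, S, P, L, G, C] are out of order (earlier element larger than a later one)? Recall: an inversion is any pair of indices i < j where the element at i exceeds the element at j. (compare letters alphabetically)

For each element, count later entries that are smaller:
Y: 6
X: 5
S: 4
P: 3
L: 2
G: 1
C: 0
Sum: 6 + 5 + 4 + 3 + 2 + 1 + 0 = 21

Out-of-order pairs: 21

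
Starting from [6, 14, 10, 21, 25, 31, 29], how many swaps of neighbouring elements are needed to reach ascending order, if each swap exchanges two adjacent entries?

Minimum adjacent swaps = number of inversions (each swap of adjacent out-of-order elements removes one inversion and no swap can remove more).
Count inversions — for each element, later elements that are smaller:
6: none → 0
14: 10 → 1
10: none → 0
21: none → 0
25: none → 0
31: 29 → 1
29: none → 0
Total inversions: 0 + 1 + 0 + 0 + 0 + 1 + 0 = 2

2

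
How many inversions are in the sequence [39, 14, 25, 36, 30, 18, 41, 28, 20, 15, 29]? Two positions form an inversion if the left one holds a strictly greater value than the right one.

31

Element-by-element contributions:
39 → 14, 25, 36, 30, 18, 28, 20, 15, 29 → 9
14 → none → 0
25 → 18, 20, 15 → 3
36 → 30, 18, 28, 20, 15, 29 → 6
30 → 18, 28, 20, 15, 29 → 5
18 → 15 → 1
41 → 28, 20, 15, 29 → 4
28 → 20, 15 → 2
20 → 15 → 1
15 → none → 0
29 → none → 0
Sum: 9 + 0 + 3 + 6 + 5 + 1 + 4 + 2 + 1 + 0 + 0 = 31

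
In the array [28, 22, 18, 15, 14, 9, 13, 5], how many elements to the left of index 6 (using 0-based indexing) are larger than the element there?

The element at index 6 is 13.
Elements before it: 28, 22, 18, 15, 14, 9
Those larger than 13: 28, 22, 18, 15, 14

5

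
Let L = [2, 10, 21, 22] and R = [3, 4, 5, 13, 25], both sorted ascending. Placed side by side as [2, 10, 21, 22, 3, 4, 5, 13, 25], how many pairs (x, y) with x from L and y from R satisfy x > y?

11 split inversions

Count, for every r in R, how many entries of L exceed r:
r = 3: 10, 21, 22 → 3
r = 4: 10, 21, 22 → 3
r = 5: 10, 21, 22 → 3
r = 13: 21, 22 → 2
r = 25: none → 0
Cross-inversions: 3 + 3 + 3 + 2 + 0 = 11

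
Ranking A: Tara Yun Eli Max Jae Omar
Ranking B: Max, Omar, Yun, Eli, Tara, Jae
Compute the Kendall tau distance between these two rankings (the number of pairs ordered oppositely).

Assign each item its position (1..6) in the first ordering, then rewrite the second ordering as that position sequence:
positions: Tara→1, Yun→2, Eli→3, Max→4, Jae→5, Omar→6
second ordering as positions: [4, 6, 2, 3, 1, 5]
Discordant pairs = inversions in this position sequence.
4: 2, 3, 1 → 3
6: 2, 3, 1, 5 → 4
2: 1 → 1
3: 1 → 1
1: 0
5: 0
Total: 3 + 4 + 1 + 1 + 0 + 0 = 9

Discordant pairs: 9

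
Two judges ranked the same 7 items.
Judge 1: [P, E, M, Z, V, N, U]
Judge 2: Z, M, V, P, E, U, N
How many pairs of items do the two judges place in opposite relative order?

Assign each item its position (1..7) in the first ordering, then rewrite the second ordering as that position sequence:
positions: P→1, E→2, M→3, Z→4, V→5, N→6, U→7
second ordering as positions: [4, 3, 5, 1, 2, 7, 6]
Discordant pairs = inversions in this position sequence.
4: 3, 1, 2 → 3
3: 1, 2 → 2
5: 1, 2 → 2
1: 0
2: 0
7: 6 → 1
6: 0
Total: 3 + 2 + 2 + 0 + 0 + 1 + 0 = 8

8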